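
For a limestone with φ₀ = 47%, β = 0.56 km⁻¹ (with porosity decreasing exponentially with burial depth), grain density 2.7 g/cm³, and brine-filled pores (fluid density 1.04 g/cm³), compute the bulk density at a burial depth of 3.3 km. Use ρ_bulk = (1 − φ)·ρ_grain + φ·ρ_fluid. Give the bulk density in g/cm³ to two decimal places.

2.58 g/cm³

Porosity at depth: φ = 0.47·exp(−0.56×3.3) = 0.47×0.1576 = 0.0740
Bulk density: ρ_b = (1−φ)ρ_g + φ·ρ_f = 0.9260×2.7 + 0.0740×1.04
       = 2.500 + 0.077 = 2.577 g/cm³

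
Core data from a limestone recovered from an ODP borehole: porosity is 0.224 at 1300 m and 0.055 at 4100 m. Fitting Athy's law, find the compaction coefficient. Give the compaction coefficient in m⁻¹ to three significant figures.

Working in km (1 km = 1000 m; β in km⁻¹ = β in m⁻¹ × 1000):
Athy: n(z) = n₀ e^(−βz) ⇒ n₁/n₂ = e^{β(z₂−z₁)} ⇒ β = ln(n₁/n₂)/(z₂−z₁)
β = ln(0.224/0.055) / (4.1 − 1.3) = ln(4.073) / 2.8 = 1.4043 / 2.8 = 0.5015 km⁻¹

0.000502 m⁻¹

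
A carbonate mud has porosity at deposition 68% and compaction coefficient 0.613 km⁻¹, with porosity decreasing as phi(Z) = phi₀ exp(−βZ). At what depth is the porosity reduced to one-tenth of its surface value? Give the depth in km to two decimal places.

3.76 km

phi/phi₀ = 1/10 ⇒ exp(−β·Z) = 1/10 ⇒ Z = ln(10) / β
Z = 2.3026 / 0.613 = 3.756 km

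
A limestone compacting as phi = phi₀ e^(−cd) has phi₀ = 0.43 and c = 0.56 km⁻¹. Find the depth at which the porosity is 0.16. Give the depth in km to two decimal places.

1.77 km

Invert Athy's law: d = ln(phi₀/phi) / c
d = ln(0.43/0.16) / 0.56 = ln(2.688) / 0.56 = 0.9886 / 0.56 = 1.765 km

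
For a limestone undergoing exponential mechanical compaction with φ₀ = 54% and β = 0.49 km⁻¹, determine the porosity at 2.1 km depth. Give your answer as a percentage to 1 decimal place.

φ = φ₀·exp(−β·d) = 0.54 × exp(−0.49 × 2.1) = 0.54 × exp(−1.029)
  = 0.54 × 0.3574 = 0.1930

19.3%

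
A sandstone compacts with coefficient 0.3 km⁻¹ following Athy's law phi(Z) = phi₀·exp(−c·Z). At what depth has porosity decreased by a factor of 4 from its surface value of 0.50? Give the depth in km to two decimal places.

phi/phi₀ = 1/4 ⇒ exp(−c·Z) = 1/4 ⇒ Z = ln(4) / c
Z = 1.3863 / 0.3 = 4.621 km

4.62 km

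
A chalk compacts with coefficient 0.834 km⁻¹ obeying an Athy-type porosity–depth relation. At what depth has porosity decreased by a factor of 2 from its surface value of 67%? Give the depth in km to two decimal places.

phi/phi₀ = 1/2 ⇒ exp(−β·z) = 1/2 ⇒ z = ln(2) / β
z = 0.6931 / 0.834 = 0.831 km

0.83 km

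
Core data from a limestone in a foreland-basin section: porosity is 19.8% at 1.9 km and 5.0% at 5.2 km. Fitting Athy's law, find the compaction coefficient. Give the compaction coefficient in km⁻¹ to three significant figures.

0.417 km⁻¹

Athy: φ(z) = φ₀ e^(−βz) ⇒ φ₁/φ₂ = e^{β(z₂−z₁)} ⇒ β = ln(φ₁/φ₂)/(z₂−z₁)
β = ln(0.198/0.05) / (5.2 − 1.9) = ln(3.96) / 3.3 = 1.3762 / 3.3 = 0.417 km⁻¹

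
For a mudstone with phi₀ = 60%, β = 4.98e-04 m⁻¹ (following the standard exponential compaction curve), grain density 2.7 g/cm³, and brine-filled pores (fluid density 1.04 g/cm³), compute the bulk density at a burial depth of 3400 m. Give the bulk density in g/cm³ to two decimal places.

Working in km (1 km = 1000 m; β in km⁻¹ = β in m⁻¹ × 1000):
Porosity at depth: phi = 0.6·exp(−0.498×3.4) = 0.6×0.1839 = 0.1104
Bulk density: ρ_b = (1−phi)ρ_g + phi·ρ_f = 0.8896×2.7 + 0.1104×1.04
       = 2.402 + 0.115 = 2.517 g/cm³

2.52 g/cm³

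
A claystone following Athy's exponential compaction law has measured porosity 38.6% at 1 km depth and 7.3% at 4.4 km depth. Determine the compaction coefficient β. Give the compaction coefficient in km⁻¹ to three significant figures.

0.490 km⁻¹

Athy: phi(Z) = phi₀ e^(−βZ) ⇒ phi₁/phi₂ = e^{β(Z₂−Z₁)} ⇒ β = ln(phi₁/phi₂)/(Z₂−Z₁)
β = ln(0.386/0.073) / (4.4 − 1) = ln(5.288) / 3.4 = 1.6654 / 3.4 = 0.4898 km⁻¹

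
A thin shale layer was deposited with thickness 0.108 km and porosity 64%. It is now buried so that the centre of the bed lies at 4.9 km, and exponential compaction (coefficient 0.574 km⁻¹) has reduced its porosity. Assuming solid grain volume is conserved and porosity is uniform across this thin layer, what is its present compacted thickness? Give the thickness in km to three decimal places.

Porosity at 4.9 km: n = 0.64·exp(−0.574×4.9) = 0.0384
Solid-volume conservation: h(1−n) = h₀(1−n₀) ⇒ h = h₀·(1−n₀)/(1−n)
h = 0.108 × (1 − 0.64)/(1 − 0.0384) = 0.108 × 0.3744 = 0.0404 km

0.040 km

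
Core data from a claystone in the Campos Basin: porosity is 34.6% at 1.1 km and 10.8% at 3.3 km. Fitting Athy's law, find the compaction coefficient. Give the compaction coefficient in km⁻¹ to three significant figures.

Athy: phi(d) = phi₀ e^(−cd) ⇒ phi₁/phi₂ = e^{c(d₂−d₁)} ⇒ c = ln(phi₁/phi₂)/(d₂−d₁)
c = ln(0.346/0.108) / (3.3 − 1.1) = ln(3.204) / 2.2 = 1.1643 / 2.2 = 0.5292 km⁻¹

0.529 km⁻¹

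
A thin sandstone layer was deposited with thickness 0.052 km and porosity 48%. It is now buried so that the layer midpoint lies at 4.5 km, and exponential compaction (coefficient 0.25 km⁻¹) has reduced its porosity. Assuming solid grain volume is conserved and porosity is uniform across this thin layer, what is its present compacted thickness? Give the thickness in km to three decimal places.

Porosity at 4.5 km: n = 0.48·exp(−0.25×4.5) = 0.1558
Solid-volume conservation: h(1−n) = h₀(1−n₀) ⇒ h = h₀·(1−n₀)/(1−n)
h = 0.052 × (1 − 0.48)/(1 − 0.1558) = 0.052 × 0.6160 = 0.0320 km

0.032 km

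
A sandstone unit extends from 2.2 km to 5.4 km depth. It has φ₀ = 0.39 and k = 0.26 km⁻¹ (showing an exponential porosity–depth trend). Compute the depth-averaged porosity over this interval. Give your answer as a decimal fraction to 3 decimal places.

⟨φ⟩ = (1/(d₂−d₁)) ∫ φ₀ e^(−kd) dd = φ₀·(e^(−k·d₁) − e^(−k·d₂)) / (k·(d₂−d₁))
e^(−0.26×2.2) = 0.5644; e^(−0.26×5.4) = 0.2456
⟨φ⟩ = 0.39 × (0.5644 − 0.2456) / (0.26 × 3.2) = 0.39 × 0.3832 = 0.1494

0.149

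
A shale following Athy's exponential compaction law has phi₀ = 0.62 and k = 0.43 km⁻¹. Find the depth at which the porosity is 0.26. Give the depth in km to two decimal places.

2.02 km

Invert Athy's law: d = ln(phi₀/phi) / k
d = ln(0.62/0.26) / 0.43 = ln(2.385) / 0.43 = 0.8690 / 0.43 = 2.021 km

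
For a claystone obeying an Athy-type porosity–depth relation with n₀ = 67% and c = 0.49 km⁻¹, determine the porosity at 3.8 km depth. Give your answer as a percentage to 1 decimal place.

10.4%

n = n₀·exp(−c·d) = 0.67 × exp(−0.49 × 3.8) = 0.67 × exp(−1.862)
  = 0.67 × 0.1554 = 0.1041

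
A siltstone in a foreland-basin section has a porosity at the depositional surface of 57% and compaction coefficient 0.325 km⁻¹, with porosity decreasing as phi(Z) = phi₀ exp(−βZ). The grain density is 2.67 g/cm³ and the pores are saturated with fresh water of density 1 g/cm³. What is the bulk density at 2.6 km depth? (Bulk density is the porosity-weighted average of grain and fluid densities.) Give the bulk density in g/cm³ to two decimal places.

2.26 g/cm³

Porosity at depth: phi = 0.57·exp(−0.325×2.6) = 0.57×0.4296 = 0.2448
Bulk density: ρ_b = (1−phi)ρ_g + phi·ρ_f = 0.7552×2.67 + 0.2448×1
       = 2.016 + 0.245 = 2.261 g/cm³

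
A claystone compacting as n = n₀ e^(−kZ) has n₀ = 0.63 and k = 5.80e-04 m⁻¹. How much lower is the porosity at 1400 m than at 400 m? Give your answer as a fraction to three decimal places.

Working in km (1 km = 1000 m; k in km⁻¹ = k in m⁻¹ × 1000):
n(0.4) = 0.63·e^(−0.58×0.4) = 0.4996
n(1.4) = 0.63·e^(−0.58×1.4) = 0.2797
Δn = 0.4996 − 0.2797 = 0.2199

0.220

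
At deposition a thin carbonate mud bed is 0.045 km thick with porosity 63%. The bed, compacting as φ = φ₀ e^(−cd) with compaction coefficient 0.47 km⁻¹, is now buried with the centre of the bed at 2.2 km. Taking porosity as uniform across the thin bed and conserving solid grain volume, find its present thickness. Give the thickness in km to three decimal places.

0.021 km

Porosity at 2.2 km: φ = 0.63·exp(−0.47×2.2) = 0.2240
Solid-volume conservation: h(1−φ) = h₀(1−φ₀) ⇒ h = h₀·(1−φ₀)/(1−φ)
h = 0.045 × (1 − 0.63)/(1 − 0.2240) = 0.045 × 0.4768 = 0.0215 km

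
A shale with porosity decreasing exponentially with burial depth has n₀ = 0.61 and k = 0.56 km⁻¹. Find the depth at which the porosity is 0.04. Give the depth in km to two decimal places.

Invert Athy's law: d = ln(n₀/n) / k
d = ln(0.61/0.04) / 0.56 = ln(15.25) / 0.56 = 2.7246 / 0.56 = 4.865 km

4.87 km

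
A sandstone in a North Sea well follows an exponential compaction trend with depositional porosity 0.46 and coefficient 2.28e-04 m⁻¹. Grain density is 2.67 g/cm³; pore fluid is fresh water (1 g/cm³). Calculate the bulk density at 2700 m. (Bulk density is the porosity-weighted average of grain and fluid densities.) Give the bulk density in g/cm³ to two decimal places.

2.25 g/cm³

Working in km (1 km = 1000 m; c in km⁻¹ = c in m⁻¹ × 1000):
Porosity at depth: n = 0.46·exp(−0.228×2.7) = 0.46×0.5403 = 0.2485
Bulk density: ρ_b = (1−n)ρ_g + n·ρ_f = 0.7515×2.67 + 0.2485×1
       = 2.006 + 0.249 = 2.255 g/cm³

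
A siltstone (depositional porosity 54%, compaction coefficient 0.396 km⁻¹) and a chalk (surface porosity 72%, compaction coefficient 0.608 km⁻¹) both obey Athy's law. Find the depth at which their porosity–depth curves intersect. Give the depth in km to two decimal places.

Set n₀ₐ e^(−βₐZ) = n₀ᵦ e^(−βᵦZ) ⇒ ln(n₀ₐ/n₀ᵦ) = (βₐ − βᵦ)·Z
Z = ln(0.54/0.72) / (0.396 − 0.608) = -0.2877 / -0.212 = 1.357 km

1.36 km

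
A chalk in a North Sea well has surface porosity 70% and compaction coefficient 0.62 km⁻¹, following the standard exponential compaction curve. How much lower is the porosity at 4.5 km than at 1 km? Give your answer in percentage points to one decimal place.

33.4 percentage points

n(1) = 0.7·e^(−0.62×1) = 0.3766
n(4.5) = 0.7·e^(−0.62×4.5) = 0.0430
Δn = 0.3766 − 0.0430 = 0.3336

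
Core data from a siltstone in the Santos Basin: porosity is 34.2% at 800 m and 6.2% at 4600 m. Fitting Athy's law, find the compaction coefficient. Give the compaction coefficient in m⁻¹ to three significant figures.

Working in km (1 km = 1000 m; c in km⁻¹ = c in m⁻¹ × 1000):
Athy: φ(z) = φ₀ e^(−cz) ⇒ φ₁/φ₂ = e^{c(z₂−z₁)} ⇒ c = ln(φ₁/φ₂)/(z₂−z₁)
c = ln(0.342/0.062) / (4.6 − 0.8) = ln(5.516) / 3.8 = 1.7077 / 3.8 = 0.4494 km⁻¹

0.000449 m⁻¹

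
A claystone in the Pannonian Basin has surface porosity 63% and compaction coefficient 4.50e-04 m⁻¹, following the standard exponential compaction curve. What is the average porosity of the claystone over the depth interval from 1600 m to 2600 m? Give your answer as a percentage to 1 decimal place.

24.7%

Working in km (1 km = 1000 m; β in km⁻¹ = β in m⁻¹ × 1000):
⟨φ⟩ = (1/(d₂−d₁)) ∫ φ₀ e^(−βd) dd = φ₀·(e^(−β·d₁) − e^(−β·d₂)) / (β·(d₂−d₁))
e^(−0.45×1.6) = 0.4868; e^(−0.45×2.6) = 0.3104
⟨φ⟩ = 0.63 × (0.4868 − 0.3104) / (0.45 × 1) = 0.63 × 0.3920 = 0.2469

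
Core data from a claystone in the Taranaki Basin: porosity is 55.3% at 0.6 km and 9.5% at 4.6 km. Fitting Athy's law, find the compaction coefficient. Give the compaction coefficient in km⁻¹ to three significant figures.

Athy: n(d) = n₀ e^(−βd) ⇒ n₁/n₂ = e^{β(d₂−d₁)} ⇒ β = ln(n₁/n₂)/(d₂−d₁)
β = ln(0.553/0.095) / (4.6 − 0.6) = ln(5.821) / 4 = 1.7615 / 4 = 0.4404 km⁻¹

0.440 km⁻¹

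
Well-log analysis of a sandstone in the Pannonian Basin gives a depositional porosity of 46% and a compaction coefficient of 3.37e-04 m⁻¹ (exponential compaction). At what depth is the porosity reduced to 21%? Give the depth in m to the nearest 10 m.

2330 m

Working in km (1 km = 1000 m; c in km⁻¹ = c in m⁻¹ × 1000):
Invert Athy's law: Z = ln(φ₀/φ) / c
Z = ln(0.46/0.21) / 0.337 = ln(2.19) / 0.337 = 0.7841 / 0.337 = 2.327 km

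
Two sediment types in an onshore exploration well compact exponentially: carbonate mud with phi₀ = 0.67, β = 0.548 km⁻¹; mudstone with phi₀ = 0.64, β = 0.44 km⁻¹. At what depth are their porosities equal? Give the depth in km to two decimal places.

Set phi₀ₐ e^(−βₐd) = phi₀ᵦ e^(−βᵦd) ⇒ ln(phi₀ₐ/phi₀ᵦ) = (βₐ − βᵦ)·d
d = ln(0.67/0.64) / (0.548 − 0.44) = 0.0458 / 0.108 = 0.424 km

0.42 km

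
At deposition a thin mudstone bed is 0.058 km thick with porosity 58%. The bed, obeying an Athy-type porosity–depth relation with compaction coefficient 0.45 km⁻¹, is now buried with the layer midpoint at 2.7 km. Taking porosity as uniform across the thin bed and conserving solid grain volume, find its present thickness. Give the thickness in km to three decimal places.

Porosity at 2.7 km: φ = 0.58·exp(−0.45×2.7) = 0.1721
Solid-volume conservation: h(1−φ) = h₀(1−φ₀) ⇒ h = h₀·(1−φ₀)/(1−φ)
h = 0.058 × (1 − 0.58)/(1 − 0.1721) = 0.058 × 0.5073 = 0.0294 km

0.029 km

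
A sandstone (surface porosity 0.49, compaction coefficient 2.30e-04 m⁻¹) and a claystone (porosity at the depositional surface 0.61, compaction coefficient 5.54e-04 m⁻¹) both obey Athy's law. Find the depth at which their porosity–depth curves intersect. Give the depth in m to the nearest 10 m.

680 m

Working in km (1 km = 1000 m; c in km⁻¹ = c in m⁻¹ × 1000):
Set phi₀ₐ e^(−cₐz) = phi₀ᵦ e^(−cᵦz) ⇒ ln(phi₀ₐ/phi₀ᵦ) = (cₐ − cᵦ)·z
z = ln(0.49/0.61) / (0.23 − 0.554) = -0.2191 / -0.324 = 0.676 km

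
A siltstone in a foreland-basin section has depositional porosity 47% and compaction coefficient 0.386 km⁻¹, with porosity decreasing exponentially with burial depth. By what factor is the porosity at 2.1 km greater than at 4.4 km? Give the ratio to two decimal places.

n(z₁)/n(z₂) = e^(−c·z₁)/e^(−c·z₂) = e^{c(z₂−z₁)}
= exp(0.386 × 2.3) = exp(0.8878) = 2.4298

2.43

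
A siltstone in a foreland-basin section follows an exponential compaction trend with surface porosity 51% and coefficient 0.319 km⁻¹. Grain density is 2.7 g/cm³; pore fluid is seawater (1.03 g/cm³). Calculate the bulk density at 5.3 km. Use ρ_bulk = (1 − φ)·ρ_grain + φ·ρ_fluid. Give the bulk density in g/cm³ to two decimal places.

Porosity at depth: phi = 0.51·exp(−0.319×5.3) = 0.51×0.1844 = 0.0940
Bulk density: ρ_b = (1−phi)ρ_g + phi·ρ_f = 0.9060×2.7 + 0.0940×1.03
       = 2.446 + 0.097 = 2.543 g/cm³

2.54 g/cm³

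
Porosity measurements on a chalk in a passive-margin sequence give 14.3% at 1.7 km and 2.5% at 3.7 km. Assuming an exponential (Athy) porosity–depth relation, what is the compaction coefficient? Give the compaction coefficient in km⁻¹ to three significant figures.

Athy: φ(z) = φ₀ e^(−βz) ⇒ φ₁/φ₂ = e^{β(z₂−z₁)} ⇒ β = ln(φ₁/φ₂)/(z₂−z₁)
β = ln(0.143/0.025) / (3.7 − 1.7) = ln(5.72) / 2 = 1.7440 / 2 = 0.872 km⁻¹

0.872 km⁻¹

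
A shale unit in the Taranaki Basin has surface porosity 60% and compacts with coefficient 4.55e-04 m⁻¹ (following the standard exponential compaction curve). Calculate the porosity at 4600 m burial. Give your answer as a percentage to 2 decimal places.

7.40%

Working in km (1 km = 1000 m; c in km⁻¹ = c in m⁻¹ × 1000):
n = n₀·exp(−c·Z) = 0.6 × exp(−0.455 × 4.6) = 0.6 × exp(−2.093)
  = 0.6 × 0.1233 = 0.0740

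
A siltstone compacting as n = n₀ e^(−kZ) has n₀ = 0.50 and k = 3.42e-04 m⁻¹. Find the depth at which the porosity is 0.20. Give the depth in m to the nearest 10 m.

2680 m

Working in km (1 km = 1000 m; k in km⁻¹ = k in m⁻¹ × 1000):
Invert Athy's law: Z = ln(n₀/n) / k
Z = ln(0.5/0.2) / 0.342 = ln(2.5) / 0.342 = 0.9163 / 0.342 = 2.679 km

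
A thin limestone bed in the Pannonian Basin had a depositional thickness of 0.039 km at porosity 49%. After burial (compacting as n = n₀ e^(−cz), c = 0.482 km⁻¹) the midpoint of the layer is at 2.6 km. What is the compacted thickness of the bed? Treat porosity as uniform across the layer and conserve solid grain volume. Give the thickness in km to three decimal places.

0.023 km

Porosity at 2.6 km: n = 0.49·exp(−0.482×2.6) = 0.1399
Solid-volume conservation: h(1−n) = h₀(1−n₀) ⇒ h = h₀·(1−n₀)/(1−n)
h = 0.039 × (1 − 0.49)/(1 − 0.1399) = 0.039 × 0.5930 = 0.0231 km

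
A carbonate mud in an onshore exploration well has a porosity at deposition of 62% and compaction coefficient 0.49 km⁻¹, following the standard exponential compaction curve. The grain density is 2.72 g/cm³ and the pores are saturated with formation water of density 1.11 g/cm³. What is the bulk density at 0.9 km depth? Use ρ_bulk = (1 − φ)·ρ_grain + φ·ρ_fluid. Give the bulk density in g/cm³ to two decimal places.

Porosity at depth: phi = 0.62·exp(−0.49×0.9) = 0.62×0.6434 = 0.3989
Bulk density: ρ_b = (1−phi)ρ_g + phi·ρ_f = 0.6011×2.72 + 0.3989×1.11
       = 1.635 + 0.443 = 2.078 g/cm³

2.08 g/cm³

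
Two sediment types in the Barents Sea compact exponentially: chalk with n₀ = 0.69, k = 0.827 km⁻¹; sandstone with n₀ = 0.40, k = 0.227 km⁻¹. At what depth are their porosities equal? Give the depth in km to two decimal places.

Set n₀ₐ e^(−kₐz) = n₀ᵦ e^(−kᵦz) ⇒ ln(n₀ₐ/n₀ᵦ) = (kₐ − kᵦ)·z
z = ln(0.69/0.4) / (0.827 − 0.227) = 0.5452 / 0.6 = 0.909 km

0.91 km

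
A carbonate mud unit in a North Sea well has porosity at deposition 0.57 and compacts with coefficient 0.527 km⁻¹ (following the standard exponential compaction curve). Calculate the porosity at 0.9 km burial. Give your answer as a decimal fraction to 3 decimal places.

0.355

φ = φ₀·exp(−c·z) = 0.57 × exp(−0.527 × 0.9) = 0.57 × exp(−0.4743)
  = 0.57 × 0.6223 = 0.3547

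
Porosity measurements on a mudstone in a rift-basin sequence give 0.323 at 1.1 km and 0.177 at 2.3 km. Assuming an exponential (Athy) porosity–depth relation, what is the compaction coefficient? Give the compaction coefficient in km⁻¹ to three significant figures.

Athy: n(z) = n₀ e^(−cz) ⇒ n₁/n₂ = e^{c(z₂−z₁)} ⇒ c = ln(n₁/n₂)/(z₂−z₁)
c = ln(0.323/0.177) / (2.3 − 1.1) = ln(1.825) / 1.2 = 0.6015 / 1.2 = 0.5013 km⁻¹

0.501 km⁻¹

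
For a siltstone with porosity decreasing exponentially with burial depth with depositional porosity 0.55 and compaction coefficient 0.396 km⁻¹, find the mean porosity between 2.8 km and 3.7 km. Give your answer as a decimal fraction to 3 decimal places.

⟨phi⟩ = (1/(d₂−d₁)) ∫ phi₀ e^(−cd) dd = phi₀·(e^(−c·d₁) − e^(−c·d₂)) / (c·(d₂−d₁))
e^(−0.396×2.8) = 0.3300; e^(−0.396×3.7) = 0.2310
⟨phi⟩ = 0.55 × (0.3300 − 0.2310) / (0.396 × 0.9) = 0.55 × 0.2776 = 0.1527

0.153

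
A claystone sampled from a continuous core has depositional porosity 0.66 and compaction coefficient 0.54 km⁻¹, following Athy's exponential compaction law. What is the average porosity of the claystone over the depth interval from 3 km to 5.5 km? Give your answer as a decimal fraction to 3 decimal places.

0.072

⟨φ⟩ = (1/(Z₂−Z₁)) ∫ φ₀ e^(−cZ) dZ = φ₀·(e^(−c·Z₁) − e^(−c·Z₂)) / (c·(Z₂−Z₁))
e^(−0.54×3) = 0.1979; e^(−0.54×5.5) = 0.0513
⟨φ⟩ = 0.66 × (0.1979 − 0.0513) / (0.54 × 2.5) = 0.66 × 0.1086 = 0.0717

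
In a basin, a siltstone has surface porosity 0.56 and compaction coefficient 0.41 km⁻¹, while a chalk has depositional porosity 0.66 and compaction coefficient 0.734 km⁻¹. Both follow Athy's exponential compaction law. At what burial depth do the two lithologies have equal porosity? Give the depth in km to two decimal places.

Set phi₀ₐ e^(−βₐd) = phi₀ᵦ e^(−βᵦd) ⇒ ln(phi₀ₐ/phi₀ᵦ) = (βₐ − βᵦ)·d
d = ln(0.56/0.66) / (0.41 − 0.734) = -0.1643 / -0.324 = 0.507 km

0.51 km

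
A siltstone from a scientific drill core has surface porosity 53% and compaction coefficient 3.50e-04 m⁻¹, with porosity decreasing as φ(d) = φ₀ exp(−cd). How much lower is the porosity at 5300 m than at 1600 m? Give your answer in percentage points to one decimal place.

Working in km (1 km = 1000 m; c in km⁻¹ = c in m⁻¹ × 1000):
φ(1.6) = 0.53·e^(−0.35×1.6) = 0.3027
φ(5.3) = 0.53·e^(−0.35×5.3) = 0.0829
Δφ = 0.3027 − 0.0829 = 0.2198

22.0 percentage points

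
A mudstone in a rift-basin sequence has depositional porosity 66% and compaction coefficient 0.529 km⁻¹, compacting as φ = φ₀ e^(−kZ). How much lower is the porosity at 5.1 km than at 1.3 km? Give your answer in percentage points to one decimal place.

φ(1.3) = 0.66·e^(−0.529×1.3) = 0.3318
φ(5.1) = 0.66·e^(−0.529×5.1) = 0.0444
Δφ = 0.3318 − 0.0444 = 0.2874

28.7 percentage points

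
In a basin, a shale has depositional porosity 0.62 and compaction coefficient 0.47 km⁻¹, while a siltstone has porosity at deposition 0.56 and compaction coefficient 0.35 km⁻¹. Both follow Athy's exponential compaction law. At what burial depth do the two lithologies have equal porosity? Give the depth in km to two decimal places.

Set n₀ₐ e^(−βₐZ) = n₀ᵦ e^(−βᵦZ) ⇒ ln(n₀ₐ/n₀ᵦ) = (βₐ − βᵦ)·Z
Z = ln(0.62/0.56) / (0.47 − 0.35) = 0.1018 / 0.12 = 0.848 km

0.85 km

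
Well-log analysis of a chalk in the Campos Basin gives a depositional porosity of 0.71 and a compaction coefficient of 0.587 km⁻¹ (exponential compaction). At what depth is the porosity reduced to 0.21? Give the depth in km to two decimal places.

2.08 km

Invert Athy's law: z = ln(phi₀/phi) / β
z = ln(0.71/0.21) / 0.587 = ln(3.381) / 0.587 = 1.2182 / 0.587 = 2.075 km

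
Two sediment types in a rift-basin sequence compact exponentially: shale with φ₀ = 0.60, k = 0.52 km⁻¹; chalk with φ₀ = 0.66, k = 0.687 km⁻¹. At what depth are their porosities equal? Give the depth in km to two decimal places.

Set φ₀ₐ e^(−kₐz) = φ₀ᵦ e^(−kᵦz) ⇒ ln(φ₀ₐ/φ₀ᵦ) = (kₐ − kᵦ)·z
z = ln(0.6/0.66) / (0.52 − 0.687) = -0.0953 / -0.167 = 0.571 km

0.57 km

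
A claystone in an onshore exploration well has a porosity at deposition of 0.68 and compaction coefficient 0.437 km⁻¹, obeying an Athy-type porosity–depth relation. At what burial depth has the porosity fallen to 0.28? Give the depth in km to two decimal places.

2.03 km

Invert Athy's law: d = ln(φ₀/φ) / c
d = ln(0.68/0.28) / 0.437 = ln(2.429) / 0.437 = 0.8873 / 0.437 = 2.030 km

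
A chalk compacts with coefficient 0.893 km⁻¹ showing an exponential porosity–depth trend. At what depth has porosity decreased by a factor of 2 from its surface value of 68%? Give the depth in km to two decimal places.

0.78 km

φ/φ₀ = 1/2 ⇒ exp(−β·Z) = 1/2 ⇒ Z = ln(2) / β
Z = 0.6931 / 0.893 = 0.776 km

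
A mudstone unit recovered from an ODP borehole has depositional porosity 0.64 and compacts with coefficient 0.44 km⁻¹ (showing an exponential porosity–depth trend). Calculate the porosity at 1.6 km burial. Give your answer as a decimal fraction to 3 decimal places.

0.317

n = n₀·exp(−k·d) = 0.64 × exp(−0.44 × 1.6) = 0.64 × exp(−0.704)
  = 0.64 × 0.4946 = 0.3165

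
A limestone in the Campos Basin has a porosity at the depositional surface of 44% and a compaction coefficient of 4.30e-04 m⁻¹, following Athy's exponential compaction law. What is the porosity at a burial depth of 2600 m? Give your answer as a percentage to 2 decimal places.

14.39%

Working in km (1 km = 1000 m; β in km⁻¹ = β in m⁻¹ × 1000):
n = n₀·exp(−β·d) = 0.44 × exp(−0.43 × 2.6) = 0.44 × exp(−1.118)
  = 0.44 × 0.3269 = 0.1439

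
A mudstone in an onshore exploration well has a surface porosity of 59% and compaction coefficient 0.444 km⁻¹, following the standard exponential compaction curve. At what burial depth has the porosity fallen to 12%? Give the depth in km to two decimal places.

Invert Athy's law: Z = ln(phi₀/phi) / k
Z = ln(0.59/0.12) / 0.444 = ln(4.917) / 0.444 = 1.5926 / 0.444 = 3.587 km

3.59 km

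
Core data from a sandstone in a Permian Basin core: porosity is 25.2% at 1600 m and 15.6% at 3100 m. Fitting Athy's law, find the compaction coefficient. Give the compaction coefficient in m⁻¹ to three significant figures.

0.000320 m⁻¹

Working in km (1 km = 1000 m; c in km⁻¹ = c in m⁻¹ × 1000):
Athy: φ(Z) = φ₀ e^(−cZ) ⇒ φ₁/φ₂ = e^{c(Z₂−Z₁)} ⇒ c = ln(φ₁/φ₂)/(Z₂−Z₁)
c = ln(0.252/0.156) / (3.1 − 1.6) = ln(1.615) / 1.5 = 0.4796 / 1.5 = 0.3197 km⁻¹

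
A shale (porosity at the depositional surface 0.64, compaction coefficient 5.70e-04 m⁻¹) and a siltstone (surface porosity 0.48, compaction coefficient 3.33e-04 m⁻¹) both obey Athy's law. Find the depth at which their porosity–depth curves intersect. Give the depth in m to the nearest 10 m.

Working in km (1 km = 1000 m; β in km⁻¹ = β in m⁻¹ × 1000):
Set phi₀ₐ e^(−βₐZ) = phi₀ᵦ e^(−βᵦZ) ⇒ ln(phi₀ₐ/phi₀ᵦ) = (βₐ − βᵦ)·Z
Z = ln(0.64/0.48) / (0.57 − 0.333) = 0.2877 / 0.237 = 1.214 km

1210 m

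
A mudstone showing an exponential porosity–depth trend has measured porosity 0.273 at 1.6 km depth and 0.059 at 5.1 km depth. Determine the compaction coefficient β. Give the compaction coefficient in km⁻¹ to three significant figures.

Athy: phi(Z) = phi₀ e^(−βZ) ⇒ phi₁/phi₂ = e^{β(Z₂−Z₁)} ⇒ β = ln(phi₁/phi₂)/(Z₂−Z₁)
β = ln(0.273/0.059) / (5.1 − 1.6) = ln(4.627) / 3.5 = 1.5319 / 3.5 = 0.4377 km⁻¹

0.438 km⁻¹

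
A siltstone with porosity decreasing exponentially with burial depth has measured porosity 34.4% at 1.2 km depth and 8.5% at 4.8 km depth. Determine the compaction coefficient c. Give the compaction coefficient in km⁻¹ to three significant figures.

Athy: phi(Z) = phi₀ e^(−cZ) ⇒ phi₁/phi₂ = e^{c(Z₂−Z₁)} ⇒ c = ln(phi₁/phi₂)/(Z₂−Z₁)
c = ln(0.344/0.085) / (4.8 − 1.2) = ln(4.047) / 3.6 = 1.3980 / 3.6 = 0.3883 km⁻¹

0.388 km⁻¹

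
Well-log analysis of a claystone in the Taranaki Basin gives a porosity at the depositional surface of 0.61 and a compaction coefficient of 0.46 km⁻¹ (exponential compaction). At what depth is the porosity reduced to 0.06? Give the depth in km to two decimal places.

5.04 km

Invert Athy's law: Z = ln(n₀/n) / k
Z = ln(0.61/0.06) / 0.46 = ln(10.17) / 0.46 = 2.3191 / 0.46 = 5.042 km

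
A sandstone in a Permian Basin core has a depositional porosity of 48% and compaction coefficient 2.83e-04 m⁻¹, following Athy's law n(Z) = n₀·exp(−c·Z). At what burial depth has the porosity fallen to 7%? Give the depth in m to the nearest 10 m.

Working in km (1 km = 1000 m; c in km⁻¹ = c in m⁻¹ × 1000):
Invert Athy's law: Z = ln(n₀/n) / c
Z = ln(0.48/0.07) / 0.283 = ln(6.857) / 0.283 = 1.9253 / 0.283 = 6.803 km

6800 m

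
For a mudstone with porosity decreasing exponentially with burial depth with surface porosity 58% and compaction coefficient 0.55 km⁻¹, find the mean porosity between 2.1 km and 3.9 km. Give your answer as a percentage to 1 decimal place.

11.6%

⟨φ⟩ = (1/(Z₂−Z₁)) ∫ φ₀ e^(−kZ) dZ = φ₀·(e^(−k·Z₁) − e^(−k·Z₂)) / (k·(Z₂−Z₁))
e^(−0.55×2.1) = 0.3151; e^(−0.55×3.9) = 0.1171
⟨φ⟩ = 0.58 × (0.3151 − 0.1171) / (0.55 × 1.8) = 0.58 × 0.2000 = 0.1160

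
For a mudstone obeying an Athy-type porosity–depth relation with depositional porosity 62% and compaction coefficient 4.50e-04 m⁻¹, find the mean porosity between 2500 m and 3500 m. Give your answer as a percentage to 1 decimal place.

Working in km (1 km = 1000 m; c in km⁻¹ = c in m⁻¹ × 1000):
⟨φ⟩ = (1/(d₂−d₁)) ∫ φ₀ e^(−cd) dd = φ₀·(e^(−c·d₁) − e^(−c·d₂)) / (c·(d₂−d₁))
e^(−0.45×2.5) = 0.3247; e^(−0.45×3.5) = 0.2070
⟨φ⟩ = 0.62 × (0.3247 − 0.2070) / (0.45 × 1) = 0.62 × 0.2614 = 0.1621

16.2%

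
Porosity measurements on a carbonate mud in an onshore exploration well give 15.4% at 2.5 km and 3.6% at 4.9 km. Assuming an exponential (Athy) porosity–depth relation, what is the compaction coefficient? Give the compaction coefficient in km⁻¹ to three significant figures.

0.606 km⁻¹

Athy: phi(d) = phi₀ e^(−βd) ⇒ phi₁/phi₂ = e^{β(d₂−d₁)} ⇒ β = ln(phi₁/phi₂)/(d₂−d₁)
β = ln(0.154/0.036) / (4.9 − 2.5) = ln(4.278) / 2.4 = 1.4534 / 2.4 = 0.6056 km⁻¹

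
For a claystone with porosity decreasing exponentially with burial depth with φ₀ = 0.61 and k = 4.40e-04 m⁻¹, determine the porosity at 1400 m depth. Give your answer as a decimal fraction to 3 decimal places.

Working in km (1 km = 1000 m; k in km⁻¹ = k in m⁻¹ × 1000):
φ = φ₀·exp(−k·d) = 0.61 × exp(−0.44 × 1.4) = 0.61 × exp(−0.616)
  = 0.61 × 0.5401 = 0.3295

0.329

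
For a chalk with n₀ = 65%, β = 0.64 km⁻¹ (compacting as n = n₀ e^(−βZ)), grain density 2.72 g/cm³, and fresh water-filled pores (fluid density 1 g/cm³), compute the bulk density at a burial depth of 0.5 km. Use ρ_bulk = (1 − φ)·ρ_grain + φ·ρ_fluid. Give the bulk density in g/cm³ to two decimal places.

1.91 g/cm³

Porosity at depth: n = 0.65·exp(−0.64×0.5) = 0.65×0.7261 = 0.4720
Bulk density: ρ_b = (1−n)ρ_g + n·ρ_f = 0.5280×2.72 + 0.4720×1
       = 1.436 + 0.472 = 1.908 g/cm³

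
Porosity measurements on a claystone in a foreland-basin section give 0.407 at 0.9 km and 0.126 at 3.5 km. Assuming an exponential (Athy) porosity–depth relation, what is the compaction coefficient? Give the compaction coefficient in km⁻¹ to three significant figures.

Athy: phi(z) = phi₀ e^(−cz) ⇒ phi₁/phi₂ = e^{c(z₂−z₁)} ⇒ c = ln(phi₁/phi₂)/(z₂−z₁)
c = ln(0.407/0.126) / (3.5 − 0.9) = ln(3.23) / 2.6 = 1.1725 / 2.6 = 0.451 km⁻¹

0.451 km⁻¹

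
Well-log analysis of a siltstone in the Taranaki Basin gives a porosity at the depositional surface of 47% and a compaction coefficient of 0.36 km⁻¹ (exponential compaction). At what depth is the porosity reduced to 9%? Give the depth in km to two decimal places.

Invert Athy's law: z = ln(phi₀/phi) / β
z = ln(0.47/0.09) / 0.36 = ln(5.222) / 0.36 = 1.6529 / 0.36 = 4.591 km

4.59 km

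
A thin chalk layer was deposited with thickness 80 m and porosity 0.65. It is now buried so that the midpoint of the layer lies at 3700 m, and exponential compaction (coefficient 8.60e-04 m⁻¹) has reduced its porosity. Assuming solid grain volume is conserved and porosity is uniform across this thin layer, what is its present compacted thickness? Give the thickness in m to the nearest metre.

29 m

Working in km (1 km = 1000 m; k in km⁻¹ = k in m⁻¹ × 1000):
Porosity at 3.7 km: φ = 0.65·exp(−0.86×3.7) = 0.0270
Solid-volume conservation: h(1−φ) = h₀(1−φ₀) ⇒ h = h₀·(1−φ₀)/(1−φ)
h = 0.08 × (1 − 0.65)/(1 − 0.0270) = 0.08 × 0.3597 = 0.0288 km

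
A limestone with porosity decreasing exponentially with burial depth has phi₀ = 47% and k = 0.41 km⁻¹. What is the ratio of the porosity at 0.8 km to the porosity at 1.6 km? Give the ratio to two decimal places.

1.39

phi(z₁)/phi(z₂) = e^(−k·z₁)/e^(−k·z₂) = e^{k(z₂−z₁)}
= exp(0.41 × 0.8) = exp(0.328) = 1.3882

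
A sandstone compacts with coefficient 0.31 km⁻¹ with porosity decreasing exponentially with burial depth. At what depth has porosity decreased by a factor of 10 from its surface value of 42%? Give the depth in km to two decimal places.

7.43 km

φ/φ₀ = 1/10 ⇒ exp(−β·Z) = 1/10 ⇒ Z = ln(10) / β
Z = 2.3026 / 0.31 = 7.428 km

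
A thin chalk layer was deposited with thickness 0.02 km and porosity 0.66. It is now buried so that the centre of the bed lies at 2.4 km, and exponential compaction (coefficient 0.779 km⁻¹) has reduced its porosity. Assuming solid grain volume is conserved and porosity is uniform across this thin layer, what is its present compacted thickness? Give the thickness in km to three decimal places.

0.008 km

Porosity at 2.4 km: phi = 0.66·exp(−0.779×2.4) = 0.1018
Solid-volume conservation: h(1−phi) = h₀(1−phi₀) ⇒ h = h₀·(1−phi₀)/(1−phi)
h = 0.02 × (1 − 0.66)/(1 − 0.1018) = 0.02 × 0.3785 = 0.0076 km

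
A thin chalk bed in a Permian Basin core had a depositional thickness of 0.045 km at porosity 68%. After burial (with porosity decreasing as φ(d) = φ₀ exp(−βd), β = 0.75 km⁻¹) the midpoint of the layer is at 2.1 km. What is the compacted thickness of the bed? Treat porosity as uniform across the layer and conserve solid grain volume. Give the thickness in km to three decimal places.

Porosity at 2.1 km: φ = 0.68·exp(−0.75×2.1) = 0.1408
Solid-volume conservation: h(1−φ) = h₀(1−φ₀) ⇒ h = h₀·(1−φ₀)/(1−φ)
h = 0.045 × (1 − 0.68)/(1 − 0.1408) = 0.045 × 0.3724 = 0.0168 km

0.017 km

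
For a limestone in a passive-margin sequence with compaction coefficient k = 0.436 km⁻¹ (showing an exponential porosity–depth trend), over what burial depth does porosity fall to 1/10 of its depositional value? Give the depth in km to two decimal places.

5.28 km

φ/φ₀ = 1/10 ⇒ exp(−k·z) = 1/10 ⇒ z = ln(10) / k
z = 2.3026 / 0.436 = 5.281 km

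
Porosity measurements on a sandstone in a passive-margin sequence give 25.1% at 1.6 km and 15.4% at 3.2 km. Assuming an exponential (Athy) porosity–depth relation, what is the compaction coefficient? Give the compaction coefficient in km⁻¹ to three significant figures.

0.305 km⁻¹

Athy: φ(d) = φ₀ e^(−βd) ⇒ φ₁/φ₂ = e^{β(d₂−d₁)} ⇒ β = ln(φ₁/φ₂)/(d₂−d₁)
β = ln(0.251/0.154) / (3.2 − 1.6) = ln(1.63) / 1.6 = 0.4885 / 1.6 = 0.3053 km⁻¹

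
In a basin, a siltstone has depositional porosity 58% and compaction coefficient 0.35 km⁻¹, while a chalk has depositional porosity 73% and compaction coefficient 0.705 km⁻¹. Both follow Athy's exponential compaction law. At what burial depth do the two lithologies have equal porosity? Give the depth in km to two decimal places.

0.65 km

Set n₀ₐ e^(−cₐd) = n₀ᵦ e^(−cᵦd) ⇒ ln(n₀ₐ/n₀ᵦ) = (cₐ − cᵦ)·d
d = ln(0.58/0.73) / (0.35 − 0.705) = -0.2300 / -0.355 = 0.648 km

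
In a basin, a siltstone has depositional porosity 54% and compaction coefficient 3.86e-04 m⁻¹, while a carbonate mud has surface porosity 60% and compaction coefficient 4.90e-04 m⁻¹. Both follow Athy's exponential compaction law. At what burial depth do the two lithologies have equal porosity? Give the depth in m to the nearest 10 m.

1010 m

Working in km (1 km = 1000 m; k in km⁻¹ = k in m⁻¹ × 1000):
Set n₀ₐ e^(−kₐZ) = n₀ᵦ e^(−kᵦZ) ⇒ ln(n₀ₐ/n₀ᵦ) = (kₐ − kᵦ)·Z
Z = ln(0.54/0.6) / (0.386 − 0.49) = -0.1054 / -0.104 = 1.013 km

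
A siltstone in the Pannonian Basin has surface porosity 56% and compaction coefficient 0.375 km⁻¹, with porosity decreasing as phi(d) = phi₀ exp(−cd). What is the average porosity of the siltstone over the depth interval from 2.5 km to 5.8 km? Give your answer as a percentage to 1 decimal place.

⟨phi⟩ = (1/(d₂−d₁)) ∫ phi₀ e^(−cd) dd = phi₀·(e^(−c·d₁) − e^(−c·d₂)) / (c·(d₂−d₁))
e^(−0.375×2.5) = 0.3916; e^(−0.375×5.8) = 0.1136
⟨phi⟩ = 0.56 × (0.3916 − 0.1136) / (0.375 × 3.3) = 0.56 × 0.2246 = 0.1258

12.6%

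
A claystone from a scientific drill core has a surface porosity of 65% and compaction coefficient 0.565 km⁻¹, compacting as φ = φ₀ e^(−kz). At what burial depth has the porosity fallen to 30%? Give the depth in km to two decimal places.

1.37 km

Invert Athy's law: z = ln(φ₀/φ) / k
z = ln(0.65/0.3) / 0.565 = ln(2.167) / 0.565 = 0.7732 / 0.565 = 1.368 km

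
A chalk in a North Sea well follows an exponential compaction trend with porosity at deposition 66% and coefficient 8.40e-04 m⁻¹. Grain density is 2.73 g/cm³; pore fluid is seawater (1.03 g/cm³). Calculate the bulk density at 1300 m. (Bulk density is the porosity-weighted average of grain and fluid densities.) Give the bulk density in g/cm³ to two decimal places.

2.35 g/cm³

Working in km (1 km = 1000 m; β in km⁻¹ = β in m⁻¹ × 1000):
Porosity at depth: phi = 0.66·exp(−0.84×1.3) = 0.66×0.3355 = 0.2215
Bulk density: ρ_b = (1−phi)ρ_g + phi·ρ_f = 0.7785×2.73 + 0.2215×1.03
       = 2.125 + 0.228 = 2.354 g/cm³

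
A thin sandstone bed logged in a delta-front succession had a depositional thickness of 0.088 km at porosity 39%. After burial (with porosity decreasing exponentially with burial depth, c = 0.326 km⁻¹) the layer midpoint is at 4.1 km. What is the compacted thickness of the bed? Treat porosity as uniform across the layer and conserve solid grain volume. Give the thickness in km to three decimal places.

Porosity at 4.1 km: φ = 0.39·exp(−0.326×4.1) = 0.1025
Solid-volume conservation: h(1−φ) = h₀(1−φ₀) ⇒ h = h₀·(1−φ₀)/(1−φ)
h = 0.088 × (1 − 0.39)/(1 − 0.1025) = 0.088 × 0.6796 = 0.0598 km

0.060 km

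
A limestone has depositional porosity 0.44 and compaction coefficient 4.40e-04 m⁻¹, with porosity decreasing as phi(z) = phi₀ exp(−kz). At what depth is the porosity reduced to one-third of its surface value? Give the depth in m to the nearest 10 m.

2500 m

Working in km (1 km = 1000 m; k in km⁻¹ = k in m⁻¹ × 1000):
phi/phi₀ = 1/3 ⇒ exp(−k·z) = 1/3 ⇒ z = ln(3) / k
z = 1.0986 / 0.44 = 2.497 km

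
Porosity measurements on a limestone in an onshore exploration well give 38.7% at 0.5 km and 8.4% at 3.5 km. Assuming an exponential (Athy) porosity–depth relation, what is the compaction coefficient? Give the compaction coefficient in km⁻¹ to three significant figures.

Athy: n(z) = n₀ e^(−βz) ⇒ n₁/n₂ = e^{β(z₂−z₁)} ⇒ β = ln(n₁/n₂)/(z₂−z₁)
β = ln(0.387/0.084) / (3.5 − 0.5) = ln(4.607) / 3 = 1.5276 / 3 = 0.5092 km⁻¹

0.509 km⁻¹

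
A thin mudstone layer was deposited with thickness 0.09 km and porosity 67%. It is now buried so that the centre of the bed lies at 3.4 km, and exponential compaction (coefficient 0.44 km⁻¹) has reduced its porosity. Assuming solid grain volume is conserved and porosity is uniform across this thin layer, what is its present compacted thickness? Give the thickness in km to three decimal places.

Porosity at 3.4 km: φ = 0.67·exp(−0.44×3.4) = 0.1501
Solid-volume conservation: h(1−φ) = h₀(1−φ₀) ⇒ h = h₀·(1−φ₀)/(1−φ)
h = 0.09 × (1 − 0.67)/(1 − 0.1501) = 0.09 × 0.3883 = 0.0349 km

0.035 km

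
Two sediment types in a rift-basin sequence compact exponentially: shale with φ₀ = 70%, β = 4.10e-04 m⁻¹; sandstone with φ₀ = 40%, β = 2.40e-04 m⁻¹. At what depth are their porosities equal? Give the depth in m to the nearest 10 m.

Working in km (1 km = 1000 m; β in km⁻¹ = β in m⁻¹ × 1000):
Set φ₀ₐ e^(−βₐZ) = φ₀ᵦ e^(−βᵦZ) ⇒ ln(φ₀ₐ/φ₀ᵦ) = (βₐ − βᵦ)·Z
Z = ln(0.7/0.4) / (0.41 − 0.24) = 0.5596 / 0.17 = 3.292 km

3290 m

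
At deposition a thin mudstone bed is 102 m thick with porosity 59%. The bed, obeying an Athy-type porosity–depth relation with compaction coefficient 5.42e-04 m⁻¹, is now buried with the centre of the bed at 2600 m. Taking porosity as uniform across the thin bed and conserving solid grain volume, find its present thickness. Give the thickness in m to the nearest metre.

Working in km (1 km = 1000 m; β in km⁻¹ = β in m⁻¹ × 1000):
Porosity at 2.6 km: phi = 0.59·exp(−0.542×2.6) = 0.1442
Solid-volume conservation: h(1−phi) = h₀(1−phi₀) ⇒ h = h₀·(1−phi₀)/(1−phi)
h = 0.102 × (1 − 0.59)/(1 − 0.1442) = 0.102 × 0.4791 = 0.0489 km

49 m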